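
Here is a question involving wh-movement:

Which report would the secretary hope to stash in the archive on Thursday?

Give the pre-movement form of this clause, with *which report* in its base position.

The secretary would hope to stash which report in the archive on Thursday.

'which report' is the direct object of 'stash'. Fronting leaves a gap immediately after 'stash':
Which report would the secretary hope to stash ___ in the archive on Thursday?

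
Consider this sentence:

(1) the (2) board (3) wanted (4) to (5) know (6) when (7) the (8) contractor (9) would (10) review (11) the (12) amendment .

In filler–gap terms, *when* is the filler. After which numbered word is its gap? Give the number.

Before movement: The contractor would review the amendment when.
The filler 'when' is interpreted as the temporal adjunct. Fronting leaves a gap immediately after 'amendment':
The board wanted to know when the contractor would review the amendment ___.
'amendment' is word 12.

12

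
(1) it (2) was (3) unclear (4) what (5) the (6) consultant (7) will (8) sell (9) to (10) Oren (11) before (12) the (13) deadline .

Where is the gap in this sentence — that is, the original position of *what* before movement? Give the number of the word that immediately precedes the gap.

8

In situ: The consultant will sell what to Oren before the deadline.
'what' is the direct object of 'sell'. It moves to the left edge, and the trace sits right after 'sell':
It was unclear what the consultant will sell ___ to Oren before the deadline.
'sell' is word 8.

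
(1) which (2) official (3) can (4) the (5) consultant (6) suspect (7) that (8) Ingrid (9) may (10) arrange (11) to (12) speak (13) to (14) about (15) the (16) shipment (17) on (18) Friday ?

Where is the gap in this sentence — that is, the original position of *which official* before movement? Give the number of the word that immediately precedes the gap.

13

Underlying clause: The consultant can suspect that Ingrid may arrange to speak to which official about the shipment on Friday.
The filler 'which official' is interpreted as the object of the preposition 'to'. It moves to the left edge, and the trace sits right after 'to':
Which official can the consultant suspect that Ingrid may arrange to speak to ___ about the shipment on Friday?
'to' is word 13.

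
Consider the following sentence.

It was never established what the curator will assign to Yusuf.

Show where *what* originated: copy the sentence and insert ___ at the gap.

Underlying clause: The curator will assign what to Yusuf.
The filler 'what' is interpreted as the direct object of 'assign'. The gap is right after 'assign'.

It was never established what the curator will assign ___ to Yusuf.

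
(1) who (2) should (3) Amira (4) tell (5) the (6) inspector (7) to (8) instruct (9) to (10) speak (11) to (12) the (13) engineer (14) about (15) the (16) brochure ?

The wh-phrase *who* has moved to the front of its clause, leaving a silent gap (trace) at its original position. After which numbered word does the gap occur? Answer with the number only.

Underlying clause: Amira should tell the inspector to instruct who to speak to the engineer about the brochure.
'who' functions as the direct object of 'instruct'. It moves to the left edge, and the trace sits right after 'instruct':
Who should Amira tell the inspector to instruct ___ to speak to the engineer about the brochure?
'instruct' is word 8.

8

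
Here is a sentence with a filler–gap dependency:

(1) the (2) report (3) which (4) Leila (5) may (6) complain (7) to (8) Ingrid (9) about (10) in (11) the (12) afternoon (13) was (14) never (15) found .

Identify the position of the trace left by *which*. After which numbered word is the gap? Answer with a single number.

9

'which' functions as the object of the preposition 'about'. Fronting leaves a gap immediately after 'about':
The report which Leila may complain to Ingrid about ___ in the afternoon was never found.
'about' is word 9.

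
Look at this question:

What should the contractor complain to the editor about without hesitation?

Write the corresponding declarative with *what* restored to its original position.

The contractor should complain to the editor about what without hesitation.

'what' functions as the object of the preposition 'about'. Wh-movement fronts it, leaving a gap right after 'about':
What should the contractor complain to the editor about ___ without hesitation?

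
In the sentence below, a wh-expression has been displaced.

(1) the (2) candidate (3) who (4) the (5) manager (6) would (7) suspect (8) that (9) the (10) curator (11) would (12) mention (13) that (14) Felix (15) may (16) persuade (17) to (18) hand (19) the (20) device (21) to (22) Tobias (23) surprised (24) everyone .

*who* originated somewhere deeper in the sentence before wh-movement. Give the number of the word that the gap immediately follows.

'who' functions as the direct object of 'persuade'. Wh-movement fronts it, leaving a gap right after 'persuade':
The candidate who the manager would suspect that the curator would mention that Felix may persuade ___ to hand the device to Tobias surprised everyone.
'persuade' is word 16.

16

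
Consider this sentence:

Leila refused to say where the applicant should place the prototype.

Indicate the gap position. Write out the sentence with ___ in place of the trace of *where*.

Leila refused to say where the applicant should place the prototype ___.

In situ: The applicant should place the prototype where.
'where' is the locative complement of 'place'. The gap is right after 'prototype'.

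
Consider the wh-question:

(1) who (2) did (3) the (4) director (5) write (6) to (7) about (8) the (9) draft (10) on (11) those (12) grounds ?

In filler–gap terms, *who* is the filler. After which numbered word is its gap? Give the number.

Before movement: The director did write to who about the draft on those grounds.
The filler 'who' is interpreted as the object of the preposition 'to'. It moves to the left edge, and the trace sits right after 'to':
Who did the director write to ___ about the draft on those grounds?
'to' is word 6.

6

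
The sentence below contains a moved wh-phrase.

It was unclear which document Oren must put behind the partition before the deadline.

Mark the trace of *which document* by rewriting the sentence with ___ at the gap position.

Pre-movement form: Oren must put which document behind the partition before the deadline.
'which document' is the direct object of 'put'. The gap is right after 'put'.

It was unclear which document Oren must put ___ behind the partition before the deadline.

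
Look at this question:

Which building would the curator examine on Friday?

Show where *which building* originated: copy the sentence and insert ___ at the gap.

Which building would the curator examine ___ on Friday?

Pre-movement form: The curator would examine which building on Friday.
The filler 'which building' is interpreted as the direct object of 'examine'. The gap is right after 'examine'.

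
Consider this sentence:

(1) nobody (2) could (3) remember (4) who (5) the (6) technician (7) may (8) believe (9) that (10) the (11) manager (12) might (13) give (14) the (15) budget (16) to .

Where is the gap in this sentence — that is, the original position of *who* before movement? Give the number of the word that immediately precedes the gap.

16

In situ: The technician may believe that the manager might give the budget to who.
The filler 'who' is interpreted as the object of the preposition 'to' (recipient of 'give'). It moves to the left edge, and the trace sits right after 'to':
Nobody could remember who the technician may believe that the manager might give the budget to ___.
'to' is word 16.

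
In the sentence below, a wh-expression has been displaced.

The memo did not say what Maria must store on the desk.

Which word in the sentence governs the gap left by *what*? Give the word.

In situ: Maria must store what on the desk.
'what' is the direct object of 'store'. It moves to the left edge, and the trace sits right after 'store':
The memo did not say what Maria must store ___ on the desk.

store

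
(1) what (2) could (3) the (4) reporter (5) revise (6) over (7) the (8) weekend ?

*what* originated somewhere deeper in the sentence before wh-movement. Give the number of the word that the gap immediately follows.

Before movement: The reporter could revise what over the weekend.
'what' functions as the direct object of 'revise'. Fronting leaves a gap immediately after 'revise':
What could the reporter revise ___ over the weekend?
'revise' is word 5.

5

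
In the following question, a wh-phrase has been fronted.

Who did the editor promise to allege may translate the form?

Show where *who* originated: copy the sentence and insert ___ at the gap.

Before movement: The editor did promise to allege who may translate the form.
'who' is the subject of the clause embedded under 'allege'. The gap is right after 'allege'.

Who did the editor promise to allege ___ may translate the form?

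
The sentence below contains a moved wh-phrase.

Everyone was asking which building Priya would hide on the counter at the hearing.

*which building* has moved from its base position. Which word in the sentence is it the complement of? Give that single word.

hide

Pre-movement form: Priya would hide which building on the counter at the hearing.
'which building' is the direct object of 'hide'. Wh-movement fronts it, leaving a gap right after 'hide':
Everyone was asking which building Priya would hide ___ on the counter at the hearing.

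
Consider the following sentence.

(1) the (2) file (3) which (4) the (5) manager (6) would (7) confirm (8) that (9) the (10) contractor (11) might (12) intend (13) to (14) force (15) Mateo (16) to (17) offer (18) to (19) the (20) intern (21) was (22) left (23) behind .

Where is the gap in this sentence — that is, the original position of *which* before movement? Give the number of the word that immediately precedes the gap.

'which' functions as the direct object of 'offer'. Fronting leaves a gap immediately after 'offer':
The file which the manager would confirm that the contractor might intend to force Mateo to offer ___ to the intern was left behind.
'offer' is word 17.

17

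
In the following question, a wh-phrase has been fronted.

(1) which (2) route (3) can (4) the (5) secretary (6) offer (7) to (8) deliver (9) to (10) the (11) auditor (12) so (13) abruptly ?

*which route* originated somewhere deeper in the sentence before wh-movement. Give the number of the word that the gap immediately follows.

8

Pre-movement form: The secretary can offer to deliver which route to the auditor so abruptly.
'which route' is the direct object of 'deliver'. It moves to the left edge, and the trace sits right after 'deliver':
Which route can the secretary offer to deliver ___ to the auditor so abruptly?
'deliver' is word 8.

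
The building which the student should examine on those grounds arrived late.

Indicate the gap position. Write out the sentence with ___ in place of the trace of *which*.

'which' is the direct object of 'examine'. The gap is right after 'examine'.

The building which the student should examine ___ on those grounds arrived late.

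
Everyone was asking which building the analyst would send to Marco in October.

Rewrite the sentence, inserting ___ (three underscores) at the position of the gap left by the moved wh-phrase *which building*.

Pre-movement form: The analyst would send which building to Marco in October.
'which building' is the direct object of 'send'. The gap is right after 'send'.

Everyone was asking which building the analyst would send ___ to Marco in October.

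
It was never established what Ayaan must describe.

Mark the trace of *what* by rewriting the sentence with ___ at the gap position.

Pre-movement form: Ayaan must describe what.
'what' is the direct object of 'describe'. The gap is right after 'describe'.

It was never established what Ayaan must describe ___.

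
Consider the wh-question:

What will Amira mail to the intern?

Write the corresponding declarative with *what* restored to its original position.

'what' is the direct object of 'mail'. It moves to the left edge, and the trace sits right after 'mail':
What will Amira mail ___ to the intern?

Amira will mail what to the intern.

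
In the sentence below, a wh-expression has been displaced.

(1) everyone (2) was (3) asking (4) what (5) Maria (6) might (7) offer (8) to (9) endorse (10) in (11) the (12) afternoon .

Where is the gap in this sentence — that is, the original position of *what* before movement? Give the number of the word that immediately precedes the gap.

Before movement: Maria might offer to endorse what in the afternoon.
'what' is the direct object of 'endorse'. Fronting leaves a gap immediately after 'endorse':
Everyone was asking what Maria might offer to endorse ___ in the afternoon.
'endorse' is word 9.

9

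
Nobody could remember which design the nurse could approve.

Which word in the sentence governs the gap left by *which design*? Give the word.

Before movement: The nurse could approve which design.
The filler 'which design' is interpreted as the direct object of 'approve'. Fronting leaves a gap immediately after 'approve':
Nobody could remember which design the nurse could approve ___.

approve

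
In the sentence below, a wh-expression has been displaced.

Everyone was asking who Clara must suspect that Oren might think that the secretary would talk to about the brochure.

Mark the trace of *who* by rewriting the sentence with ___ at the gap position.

Before movement: Clara must suspect that Oren might think that the secretary would talk to who about the brochure.
'who' is the object of the preposition 'to'. The gap is right after 'to'.

Everyone was asking who Clara must suspect that Oren might think that the secretary would talk to ___ about the brochure.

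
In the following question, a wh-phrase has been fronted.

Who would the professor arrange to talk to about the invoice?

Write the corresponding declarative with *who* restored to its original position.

The filler 'who' is interpreted as the object of the preposition 'to'. Fronting leaves a gap immediately after 'to':
Who would the professor arrange to talk to ___ about the invoice?

The professor would arrange to talk to who about the invoice.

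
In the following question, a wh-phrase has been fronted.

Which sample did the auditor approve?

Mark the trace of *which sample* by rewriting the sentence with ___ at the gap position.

In situ: The auditor did approve which sample.
The filler 'which sample' is interpreted as the direct object of 'approve'. The gap is right after 'approve'.

Which sample did the auditor approve ___?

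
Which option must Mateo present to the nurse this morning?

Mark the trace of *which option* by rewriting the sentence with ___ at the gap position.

Which option must Mateo present ___ to the nurse this morning?

In situ: Mateo must present which option to the nurse this morning.
'which option' is the direct object of 'present'. The gap is right after 'present'.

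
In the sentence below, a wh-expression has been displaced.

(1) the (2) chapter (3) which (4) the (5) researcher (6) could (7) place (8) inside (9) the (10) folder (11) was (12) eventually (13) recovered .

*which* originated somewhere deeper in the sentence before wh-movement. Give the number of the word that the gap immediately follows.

7

'which' functions as the direct object of 'place'. It moves to the left edge, and the trace sits right after 'place':
The chapter which the researcher could place ___ inside the folder was eventually recovered.
'place' is word 7.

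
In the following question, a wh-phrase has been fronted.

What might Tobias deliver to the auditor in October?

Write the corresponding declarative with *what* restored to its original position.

Tobias might deliver what to the auditor in October.

The filler 'what' is interpreted as the direct object of 'deliver'. It moves to the left edge, and the trace sits right after 'deliver':
What might Tobias deliver ___ to the auditor in October?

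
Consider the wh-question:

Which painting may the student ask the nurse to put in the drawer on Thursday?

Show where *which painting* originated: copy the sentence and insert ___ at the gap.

Which painting may the student ask the nurse to put ___ in the drawer on Thursday?

Underlying clause: The student may ask the nurse to put which painting in the drawer on Thursday.
'which painting' functions as the direct object of 'put'. The gap is right after 'put'.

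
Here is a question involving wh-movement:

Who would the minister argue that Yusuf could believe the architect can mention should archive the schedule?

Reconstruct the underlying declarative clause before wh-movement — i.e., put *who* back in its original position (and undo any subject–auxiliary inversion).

'who' functions as the subject of the clause embedded under 'mention'. It moves to the left edge, and the trace sits right after 'mention':
Who would the minister argue that Yusuf could believe the architect can mention ___ should archive the schedule?

The minister would argue that Yusuf could believe the architect can mention who should archive the schedule.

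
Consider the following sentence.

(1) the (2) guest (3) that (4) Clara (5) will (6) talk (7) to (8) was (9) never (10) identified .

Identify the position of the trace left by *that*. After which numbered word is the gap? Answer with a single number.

7

The filler 'that' is interpreted as the object of the preposition 'to'. Fronting leaves a gap immediately after 'to':
The guest that Clara will talk to ___ was never identified.
'to' is word 7.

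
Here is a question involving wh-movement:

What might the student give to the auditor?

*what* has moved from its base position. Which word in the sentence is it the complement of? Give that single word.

give

In situ: The student might give what to the auditor.
'what' functions as the direct object of 'give'. It moves to the left edge, and the trace sits right after 'give':
What might the student give ___ to the auditor?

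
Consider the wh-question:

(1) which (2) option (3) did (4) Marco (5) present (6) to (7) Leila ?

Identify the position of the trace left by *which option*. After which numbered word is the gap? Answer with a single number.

5

Pre-movement form: Marco did present which option to Leila.
'which option' functions as the direct object of 'present'. Wh-movement fronts it, leaving a gap right after 'present':
Which option did Marco present ___ to Leila?
'present' is word 5.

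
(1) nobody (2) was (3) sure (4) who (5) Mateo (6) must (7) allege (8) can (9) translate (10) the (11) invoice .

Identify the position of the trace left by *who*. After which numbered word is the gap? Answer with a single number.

7

Before movement: Mateo must allege who can translate the invoice.
The filler 'who' is interpreted as the subject of the clause embedded under 'allege'. Fronting leaves a gap immediately after 'allege':
Nobody was sure who Mateo must allege ___ can translate the invoice.
'allege' is word 7.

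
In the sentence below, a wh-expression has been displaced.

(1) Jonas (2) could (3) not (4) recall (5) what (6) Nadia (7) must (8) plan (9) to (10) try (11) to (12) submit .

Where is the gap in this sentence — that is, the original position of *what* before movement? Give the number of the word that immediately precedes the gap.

Pre-movement form: Nadia must plan to try to submit what.
'what' is the direct object of 'submit'. It moves to the left edge, and the trace sits right after 'submit':
Jonas could not recall what Nadia must plan to try to submit ___.
'submit' is word 12.

12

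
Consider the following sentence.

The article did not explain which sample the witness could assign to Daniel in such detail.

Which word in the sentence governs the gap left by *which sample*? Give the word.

assign

Underlying clause: The witness could assign which sample to Daniel in such detail.
'which sample' functions as the direct object of 'assign'. Fronting leaves a gap immediately after 'assign':
The article did not explain which sample the witness could assign ___ to Daniel in such detail.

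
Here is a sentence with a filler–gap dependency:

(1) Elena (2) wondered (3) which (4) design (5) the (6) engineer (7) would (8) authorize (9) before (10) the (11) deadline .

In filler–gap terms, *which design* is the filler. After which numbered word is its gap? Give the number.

Before movement: The engineer would authorize which design before the deadline.
'which design' is the direct object of 'authorize'. It moves to the left edge, and the trace sits right after 'authorize':
Elena wondered which design the engineer would authorize ___ before the deadline.
'authorize' is word 8.

8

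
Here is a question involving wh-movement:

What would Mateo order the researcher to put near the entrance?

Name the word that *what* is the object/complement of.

put

In situ: Mateo would order the researcher to put what near the entrance.
'what' is the direct object of 'put'. It moves to the left edge, and the trace sits right after 'put':
What would Mateo order the researcher to put ___ near the entrance?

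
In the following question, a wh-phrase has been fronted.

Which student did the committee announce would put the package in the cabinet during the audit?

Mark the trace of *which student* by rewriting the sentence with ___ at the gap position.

Which student did the committee announce ___ would put the package in the cabinet during the audit?

Pre-movement form: The committee did announce which student would put the package in the cabinet during the audit.
The filler 'which student' is interpreted as the subject of the clause embedded under 'announce'. The gap is right after 'announce'.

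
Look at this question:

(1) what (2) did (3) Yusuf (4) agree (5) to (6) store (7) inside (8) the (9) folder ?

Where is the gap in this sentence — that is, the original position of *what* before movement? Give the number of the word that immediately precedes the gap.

6

Underlying clause: Yusuf did agree to store what inside the folder.
'what' functions as the direct object of 'store'. Wh-movement fronts it, leaving a gap right after 'store':
What did Yusuf agree to store ___ inside the folder?
'store' is word 6.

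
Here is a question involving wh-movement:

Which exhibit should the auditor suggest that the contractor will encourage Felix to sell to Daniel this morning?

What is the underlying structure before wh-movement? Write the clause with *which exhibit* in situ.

'which exhibit' functions as the direct object of 'sell'. It moves to the left edge, and the trace sits right after 'sell':
Which exhibit should the auditor suggest that the contractor will encourage Felix to sell ___ to Daniel this morning?

The auditor should suggest that the contractor will encourage Felix to sell which exhibit to Daniel this morning.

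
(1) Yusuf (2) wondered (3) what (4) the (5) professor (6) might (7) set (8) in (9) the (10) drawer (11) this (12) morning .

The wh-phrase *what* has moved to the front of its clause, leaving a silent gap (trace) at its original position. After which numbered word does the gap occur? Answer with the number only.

7

Pre-movement form: The professor might set what in the drawer this morning.
'what' functions as the direct object of 'set'. Fronting leaves a gap immediately after 'set':
Yusuf wondered what the professor might set ___ in the drawer this morning.
'set' is word 7.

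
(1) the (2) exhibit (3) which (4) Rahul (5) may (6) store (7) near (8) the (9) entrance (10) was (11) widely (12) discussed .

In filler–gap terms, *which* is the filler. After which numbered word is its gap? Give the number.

The filler 'which' is interpreted as the direct object of 'store'. Wh-movement fronts it, leaving a gap right after 'store':
The exhibit which Rahul may store ___ near the entrance was widely discussed.
'store' is word 6.

6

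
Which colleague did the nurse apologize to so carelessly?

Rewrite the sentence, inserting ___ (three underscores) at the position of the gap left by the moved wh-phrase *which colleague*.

Which colleague did the nurse apologize to ___ so carelessly?

In situ: The nurse did apologize to which colleague so carelessly.
'which colleague' is the object of the preposition 'to'. The gap is right after 'to'.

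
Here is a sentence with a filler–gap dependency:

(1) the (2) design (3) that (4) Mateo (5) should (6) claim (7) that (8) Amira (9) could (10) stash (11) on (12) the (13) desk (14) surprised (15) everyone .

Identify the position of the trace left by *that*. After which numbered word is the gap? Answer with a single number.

10

The filler 'that' is interpreted as the direct object of 'stash'. Fronting leaves a gap immediately after 'stash':
The design that Mateo should claim that Amira could stash ___ on the desk surprised everyone.
'stash' is word 10.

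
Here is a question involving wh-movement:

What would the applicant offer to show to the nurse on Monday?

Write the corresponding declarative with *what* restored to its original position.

'what' is the direct object of 'show'. Wh-movement fronts it, leaving a gap right after 'show':
What would the applicant offer to show ___ to the nurse on Monday?

The applicant would offer to show what to the nurse on Monday.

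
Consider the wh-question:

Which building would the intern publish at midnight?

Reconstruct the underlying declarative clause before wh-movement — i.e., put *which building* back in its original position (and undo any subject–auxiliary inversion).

'which building' functions as the direct object of 'publish'. Fronting leaves a gap immediately after 'publish':
Which building would the intern publish ___ at midnight?

The intern would publish which building at midnight.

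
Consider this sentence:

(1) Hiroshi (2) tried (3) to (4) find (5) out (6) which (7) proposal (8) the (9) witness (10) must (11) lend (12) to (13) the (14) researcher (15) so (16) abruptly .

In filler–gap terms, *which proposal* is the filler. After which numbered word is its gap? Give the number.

Before movement: The witness must lend which proposal to the researcher so abruptly.
The filler 'which proposal' is interpreted as the direct object of 'lend'. Wh-movement fronts it, leaving a gap right after 'lend':
Hiroshi tried to find out which proposal the witness must lend ___ to the researcher so abruptly.
'lend' is word 11.

11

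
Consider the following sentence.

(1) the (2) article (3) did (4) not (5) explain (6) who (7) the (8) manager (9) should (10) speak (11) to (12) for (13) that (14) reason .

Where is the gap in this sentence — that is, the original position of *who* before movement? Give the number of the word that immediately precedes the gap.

11

Underlying clause: The manager should speak to who for that reason.
The filler 'who' is interpreted as the object of the preposition 'to'. Wh-movement fronts it, leaving a gap right after 'to':
The article did not explain who the manager should speak to ___ for that reason.
'to' is word 11.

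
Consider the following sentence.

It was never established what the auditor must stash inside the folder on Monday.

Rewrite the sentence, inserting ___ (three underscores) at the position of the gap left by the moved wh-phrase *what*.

It was never established what the auditor must stash ___ inside the folder on Monday.

Before movement: The auditor must stash what inside the folder on Monday.
The filler 'what' is interpreted as the direct object of 'stash'. The gap is right after 'stash'.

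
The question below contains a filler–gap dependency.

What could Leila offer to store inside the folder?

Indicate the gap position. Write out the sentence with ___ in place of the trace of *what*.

Underlying clause: Leila could offer to store what inside the folder.
'what' functions as the direct object of 'store'. The gap is right after 'store'.

What could Leila offer to store ___ inside the folder?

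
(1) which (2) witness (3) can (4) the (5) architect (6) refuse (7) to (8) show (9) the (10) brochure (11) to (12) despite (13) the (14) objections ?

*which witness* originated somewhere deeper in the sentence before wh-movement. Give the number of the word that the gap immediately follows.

11

Pre-movement form: The architect can refuse to show the brochure to which witness despite the objections.
'which witness' functions as the object of the preposition 'to' (recipient of 'show'). Wh-movement fronts it, leaving a gap right after 'to':
Which witness can the architect refuse to show the brochure to ___ despite the objections?
'to' is word 11.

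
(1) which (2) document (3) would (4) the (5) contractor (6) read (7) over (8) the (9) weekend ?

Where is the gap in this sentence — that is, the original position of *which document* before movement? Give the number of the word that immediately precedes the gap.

In situ: The contractor would read which document over the weekend.
'which document' functions as the direct object of 'read'. Wh-movement fronts it, leaving a gap right after 'read':
Which document would the contractor read ___ over the weekend?
'read' is word 6.

6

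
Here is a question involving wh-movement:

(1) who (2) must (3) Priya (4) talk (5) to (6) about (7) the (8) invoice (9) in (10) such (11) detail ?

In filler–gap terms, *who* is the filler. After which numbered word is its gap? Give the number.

5

Underlying clause: Priya must talk to who about the invoice in such detail.
The filler 'who' is interpreted as the object of the preposition 'to'. It moves to the left edge, and the trace sits right after 'to':
Who must Priya talk to ___ about the invoice in such detail?
'to' is word 5.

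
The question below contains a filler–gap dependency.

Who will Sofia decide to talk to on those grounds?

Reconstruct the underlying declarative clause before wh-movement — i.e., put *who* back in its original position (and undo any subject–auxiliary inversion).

Sofia will decide to talk to who on those grounds.

'who' is the object of the preposition 'to'. Wh-movement fronts it, leaving a gap right after 'to':
Who will Sofia decide to talk to ___ on those grounds?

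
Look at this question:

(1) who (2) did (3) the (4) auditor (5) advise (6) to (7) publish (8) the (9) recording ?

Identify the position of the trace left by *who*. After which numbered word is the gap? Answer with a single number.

5

In situ: The auditor did advise who to publish the recording.
'who' is the direct object of 'advise'. Fronting leaves a gap immediately after 'advise':
Who did the auditor advise ___ to publish the recording?
'advise' is word 5.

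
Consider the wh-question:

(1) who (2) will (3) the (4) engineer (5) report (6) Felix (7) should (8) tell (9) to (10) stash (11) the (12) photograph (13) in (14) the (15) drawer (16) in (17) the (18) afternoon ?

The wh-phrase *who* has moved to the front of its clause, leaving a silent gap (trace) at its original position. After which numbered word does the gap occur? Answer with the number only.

Underlying clause: The engineer will report Felix should tell who to stash the photograph in the drawer in the afternoon.
'who' functions as the direct object of 'tell'. It moves to the left edge, and the trace sits right after 'tell':
Who will the engineer report Felix should tell ___ to stash the photograph in the drawer in the afternoon?
'tell' is word 8.

8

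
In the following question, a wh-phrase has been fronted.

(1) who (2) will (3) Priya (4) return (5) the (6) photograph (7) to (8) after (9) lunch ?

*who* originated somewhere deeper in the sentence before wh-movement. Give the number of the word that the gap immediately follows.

7

In situ: Priya will return the photograph to who after lunch.
The filler 'who' is interpreted as the object of the preposition 'to' (recipient of 'return'). Wh-movement fronts it, leaving a gap right after 'to':
Who will Priya return the photograph to ___ after lunch?
'to' is word 7.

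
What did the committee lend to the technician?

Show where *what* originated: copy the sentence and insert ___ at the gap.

Pre-movement form: The committee did lend what to the technician.
'what' functions as the direct object of 'lend'. The gap is right after 'lend'.

What did the committee lend ___ to the technician?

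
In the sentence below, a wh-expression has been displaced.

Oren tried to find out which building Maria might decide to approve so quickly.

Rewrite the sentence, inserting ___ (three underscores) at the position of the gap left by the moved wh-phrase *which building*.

Oren tried to find out which building Maria might decide to approve ___ so quickly.

Underlying clause: Maria might decide to approve which building so quickly.
The filler 'which building' is interpreted as the direct object of 'approve'. The gap is right after 'approve'.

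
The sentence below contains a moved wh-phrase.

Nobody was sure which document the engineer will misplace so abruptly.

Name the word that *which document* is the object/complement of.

misplace

Underlying clause: The engineer will misplace which document so abruptly.
'which document' functions as the direct object of 'misplace'. It moves to the left edge, and the trace sits right after 'misplace':
Nobody was sure which document the engineer will misplace ___ so abruptly.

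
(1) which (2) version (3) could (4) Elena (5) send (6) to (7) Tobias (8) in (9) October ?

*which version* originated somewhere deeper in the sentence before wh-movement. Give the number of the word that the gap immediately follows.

5

In situ: Elena could send which version to Tobias in October.
'which version' is the direct object of 'send'. Wh-movement fronts it, leaving a gap right after 'send':
Which version could Elena send ___ to Tobias in October?
'send' is word 5.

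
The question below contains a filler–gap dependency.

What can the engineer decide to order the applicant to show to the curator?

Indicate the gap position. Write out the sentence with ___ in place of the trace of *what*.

What can the engineer decide to order the applicant to show ___ to the curator?

Before movement: The engineer can decide to order the applicant to show what to the curator.
The filler 'what' is interpreted as the direct object of 'show'. The gap is right after 'show'.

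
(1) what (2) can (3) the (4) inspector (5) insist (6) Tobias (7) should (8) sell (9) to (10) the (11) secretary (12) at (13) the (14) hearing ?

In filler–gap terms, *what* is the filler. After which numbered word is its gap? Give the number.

Pre-movement form: The inspector can insist Tobias should sell what to the secretary at the hearing.
The filler 'what' is interpreted as the direct object of 'sell'. Wh-movement fronts it, leaving a gap right after 'sell':
What can the inspector insist Tobias should sell ___ to the secretary at the hearing?
'sell' is word 8.

8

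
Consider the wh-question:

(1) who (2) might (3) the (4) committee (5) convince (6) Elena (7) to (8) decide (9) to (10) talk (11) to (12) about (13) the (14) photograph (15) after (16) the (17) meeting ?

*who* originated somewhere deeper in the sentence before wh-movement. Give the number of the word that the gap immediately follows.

Before movement: The committee might convince Elena to decide to talk to who about the photograph after the meeting.
'who' is the object of the preposition 'to'. It moves to the left edge, and the trace sits right after 'to':
Who might the committee convince Elena to decide to talk to ___ about the photograph after the meeting?
'to' is word 11.

11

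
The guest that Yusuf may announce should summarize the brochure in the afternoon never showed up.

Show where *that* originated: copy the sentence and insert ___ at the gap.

The guest that Yusuf may announce ___ should summarize the brochure in the afternoon never showed up.

'that' is the subject of the clause embedded under 'announce'. The gap is right after 'announce'.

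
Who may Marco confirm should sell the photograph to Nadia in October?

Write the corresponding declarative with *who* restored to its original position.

The filler 'who' is interpreted as the subject of the clause embedded under 'confirm'. Wh-movement fronts it, leaving a gap right after 'confirm':
Who may Marco confirm ___ should sell the photograph to Nadia in October?

Marco may confirm who should sell the photograph to Nadia in October.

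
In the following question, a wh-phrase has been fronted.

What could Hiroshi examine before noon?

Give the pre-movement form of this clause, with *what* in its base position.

'what' functions as the direct object of 'examine'. Fronting leaves a gap immediately after 'examine':
What could Hiroshi examine ___ before noon?

Hiroshi could examine what before noon.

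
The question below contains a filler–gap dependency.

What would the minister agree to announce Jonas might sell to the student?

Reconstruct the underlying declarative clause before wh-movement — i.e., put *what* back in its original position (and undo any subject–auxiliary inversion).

The minister would agree to announce Jonas might sell what to the student.

The filler 'what' is interpreted as the direct object of 'sell'. It moves to the left edge, and the trace sits right after 'sell':
What would the minister agree to announce Jonas might sell ___ to the student?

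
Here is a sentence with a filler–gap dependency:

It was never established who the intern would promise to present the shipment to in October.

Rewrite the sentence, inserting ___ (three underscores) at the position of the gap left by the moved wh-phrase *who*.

It was never established who the intern would promise to present the shipment to ___ in October.

In situ: The intern would promise to present the shipment to who in October.
'who' functions as the object of the preposition 'to' (recipient of 'present'). The gap is right after 'to'.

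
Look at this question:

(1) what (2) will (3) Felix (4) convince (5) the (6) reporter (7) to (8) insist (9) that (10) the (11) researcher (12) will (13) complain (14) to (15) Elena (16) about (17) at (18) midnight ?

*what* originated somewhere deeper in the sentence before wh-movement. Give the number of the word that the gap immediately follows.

16

Underlying clause: Felix will convince the reporter to insist that the researcher will complain to Elena about what at midnight.
The filler 'what' is interpreted as the object of the preposition 'about'. Wh-movement fronts it, leaving a gap right after 'about':
What will Felix convince the reporter to insist that the researcher will complain to Elena about ___ at midnight?
'about' is word 16.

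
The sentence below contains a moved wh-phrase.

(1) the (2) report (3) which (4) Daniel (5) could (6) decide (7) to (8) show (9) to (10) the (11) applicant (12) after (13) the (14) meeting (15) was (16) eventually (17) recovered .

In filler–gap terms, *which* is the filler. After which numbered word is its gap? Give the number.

'which' functions as the direct object of 'show'. Fronting leaves a gap immediately after 'show':
The report which Daniel could decide to show ___ to the applicant after the meeting was eventually recovered.
'show' is word 8.

8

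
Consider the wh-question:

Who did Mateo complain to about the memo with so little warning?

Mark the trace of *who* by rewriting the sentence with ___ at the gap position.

Who did Mateo complain to ___ about the memo with so little warning?

In situ: Mateo did complain to who about the memo with so little warning.
'who' functions as the object of the preposition 'to'. The gap is right after 'to'.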